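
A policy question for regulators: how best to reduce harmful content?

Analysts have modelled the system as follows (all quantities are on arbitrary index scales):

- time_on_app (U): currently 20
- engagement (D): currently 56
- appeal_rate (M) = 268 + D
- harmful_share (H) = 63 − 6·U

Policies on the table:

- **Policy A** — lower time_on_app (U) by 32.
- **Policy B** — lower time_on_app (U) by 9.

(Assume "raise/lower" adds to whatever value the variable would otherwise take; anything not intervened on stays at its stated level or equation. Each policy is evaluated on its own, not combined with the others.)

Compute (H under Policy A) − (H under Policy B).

138

Policy A (U − 32):
  U = 20 − 32 = -12
  H = 63 − 6·(-12) = 135
Policy B (U − 9):
  U = 20 − 9 = 11
  H = 63 − 6·11 = -3
H: 135 − (-3) = 138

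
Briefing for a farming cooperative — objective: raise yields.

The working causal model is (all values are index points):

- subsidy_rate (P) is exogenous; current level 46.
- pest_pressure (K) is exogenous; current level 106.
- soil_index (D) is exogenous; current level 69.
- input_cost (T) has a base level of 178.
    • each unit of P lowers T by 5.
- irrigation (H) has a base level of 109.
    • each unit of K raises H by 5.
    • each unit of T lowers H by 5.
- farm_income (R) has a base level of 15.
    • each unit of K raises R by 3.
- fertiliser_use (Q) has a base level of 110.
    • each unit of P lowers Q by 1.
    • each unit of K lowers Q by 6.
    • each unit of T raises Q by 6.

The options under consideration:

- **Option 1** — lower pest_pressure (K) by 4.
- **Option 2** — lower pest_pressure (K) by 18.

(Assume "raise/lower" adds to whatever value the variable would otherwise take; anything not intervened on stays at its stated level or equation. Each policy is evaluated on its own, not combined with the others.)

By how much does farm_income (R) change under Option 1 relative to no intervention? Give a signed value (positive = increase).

Baseline:
  K = 106
  R = 15 + 3·106 = 333
Option 1 (K − 4):
  K = 106 − 4 = 102
  R = 15 + 3·102 = 321
Change in R: 321 − 333 = -12

-12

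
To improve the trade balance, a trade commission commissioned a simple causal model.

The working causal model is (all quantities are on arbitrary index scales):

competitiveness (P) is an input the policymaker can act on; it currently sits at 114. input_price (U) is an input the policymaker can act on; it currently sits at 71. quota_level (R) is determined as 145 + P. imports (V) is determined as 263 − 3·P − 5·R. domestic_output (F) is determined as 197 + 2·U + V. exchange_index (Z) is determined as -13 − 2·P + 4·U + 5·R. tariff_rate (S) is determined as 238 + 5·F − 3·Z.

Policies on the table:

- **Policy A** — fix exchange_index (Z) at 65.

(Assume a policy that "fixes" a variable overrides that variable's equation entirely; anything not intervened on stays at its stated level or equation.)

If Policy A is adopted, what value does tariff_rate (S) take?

-5132

Policy A (Z := 65):
  P = 114
  U = 71
  R = 145 + 114 = 259
  V = 263 − 3·114 − 5·259 = -1374
  F = 197 + 2·71 + (-1374) = -1035
  Z = 65
  S = 238 + 5·(-1035) − 3·65 = -5132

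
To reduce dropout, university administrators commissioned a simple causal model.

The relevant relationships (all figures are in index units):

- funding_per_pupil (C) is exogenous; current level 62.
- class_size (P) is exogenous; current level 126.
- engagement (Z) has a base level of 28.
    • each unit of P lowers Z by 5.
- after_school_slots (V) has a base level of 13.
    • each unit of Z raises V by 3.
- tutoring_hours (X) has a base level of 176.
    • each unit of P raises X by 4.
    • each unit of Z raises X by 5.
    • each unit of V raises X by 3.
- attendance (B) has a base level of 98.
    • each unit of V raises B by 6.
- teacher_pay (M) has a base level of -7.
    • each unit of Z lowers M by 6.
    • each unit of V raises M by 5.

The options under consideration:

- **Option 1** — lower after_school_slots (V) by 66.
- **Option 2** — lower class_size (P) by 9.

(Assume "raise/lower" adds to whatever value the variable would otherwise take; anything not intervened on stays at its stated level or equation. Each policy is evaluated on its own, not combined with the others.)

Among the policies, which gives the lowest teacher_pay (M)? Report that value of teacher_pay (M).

-5690

Option 1 (V − 66):
  P = 126
  Z = 28 − 5·126 = -602
  V = 13 + 3·(-602) (−66 from intervention) = -1859
  M = -7 − 6·(-602) + 5·(-1859) = -5690
Option 2 (P − 9):
  P = 126 − 9 = 117
  Z = 28 − 5·117 = -557
  V = 13 + 3·(-557) = -1658
  M = -7 − 6·(-557) + 5·(-1658) = -4955
Comparing — Option 1: M=-5690, Option 2: M=-4955. Lowest is -5690 (Option 1).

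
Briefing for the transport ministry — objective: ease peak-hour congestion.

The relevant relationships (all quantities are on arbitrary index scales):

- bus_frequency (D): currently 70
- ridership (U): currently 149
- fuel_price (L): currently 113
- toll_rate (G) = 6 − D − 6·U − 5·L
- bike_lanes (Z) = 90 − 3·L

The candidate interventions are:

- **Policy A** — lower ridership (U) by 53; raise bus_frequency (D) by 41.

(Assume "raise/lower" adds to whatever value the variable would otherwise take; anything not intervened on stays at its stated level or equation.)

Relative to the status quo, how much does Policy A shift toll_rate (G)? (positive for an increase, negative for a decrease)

Baseline:
  D = 70
  U = 149
  L = 113
  G = 6 − 70 − 6·149 − 5·113 = -1523
Policy A (U − 53, D + 41):
  D = 70 + 41 = 111
  U = 149 − 53 = 96
  L = 113
  G = 6 − 111 − 6·96 − 5·113 = -1246
Change in G: -1246 − (-1523) = 277

277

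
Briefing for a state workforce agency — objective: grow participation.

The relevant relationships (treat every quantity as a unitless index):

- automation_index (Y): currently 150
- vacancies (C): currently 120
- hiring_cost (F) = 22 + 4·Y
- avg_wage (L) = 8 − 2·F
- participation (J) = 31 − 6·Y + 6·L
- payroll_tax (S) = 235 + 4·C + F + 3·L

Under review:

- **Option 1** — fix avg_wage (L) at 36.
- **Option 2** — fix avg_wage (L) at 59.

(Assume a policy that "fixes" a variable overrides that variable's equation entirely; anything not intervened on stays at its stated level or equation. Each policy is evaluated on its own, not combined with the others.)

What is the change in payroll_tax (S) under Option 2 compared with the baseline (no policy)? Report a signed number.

Baseline:
  Y = 150
  C = 120
  F = 22 + 4·150 = 622
  L = 8 − 2·622 = -1236
  S = 235 + 4·120 + 622 + 3·(-1236) = -2371
Option 2 (L := 59):
  Y = 150
  C = 120
  F = 22 + 4·150 = 622
  L = 59
  S = 235 + 4·120 + 622 + 3·59 = 1514
Change in S: 1514 − (-2371) = 3885

3885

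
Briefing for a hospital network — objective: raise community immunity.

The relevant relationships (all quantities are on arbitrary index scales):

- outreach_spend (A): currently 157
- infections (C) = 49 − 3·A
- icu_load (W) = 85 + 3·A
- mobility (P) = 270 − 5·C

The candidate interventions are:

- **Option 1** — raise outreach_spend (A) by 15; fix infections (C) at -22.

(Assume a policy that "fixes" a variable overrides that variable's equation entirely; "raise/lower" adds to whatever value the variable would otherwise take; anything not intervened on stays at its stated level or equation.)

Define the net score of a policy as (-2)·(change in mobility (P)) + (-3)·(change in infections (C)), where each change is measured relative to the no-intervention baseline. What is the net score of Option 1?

2800

Baseline:
  A = 157
  C = 49 − 3·157 = -422
  P = 270 − 5·(-422) = 2380
Option 1 (A + 15, C := -22):
  A = 157 + 15 = 172
  C = -22
  P = 270 − 5·(-22) = 380
ΔP = 380 − 2380 = -2000; ΔC = -22 − (-422) = 400
Score = (-2)·(-2000) + (-3)·400 = 2800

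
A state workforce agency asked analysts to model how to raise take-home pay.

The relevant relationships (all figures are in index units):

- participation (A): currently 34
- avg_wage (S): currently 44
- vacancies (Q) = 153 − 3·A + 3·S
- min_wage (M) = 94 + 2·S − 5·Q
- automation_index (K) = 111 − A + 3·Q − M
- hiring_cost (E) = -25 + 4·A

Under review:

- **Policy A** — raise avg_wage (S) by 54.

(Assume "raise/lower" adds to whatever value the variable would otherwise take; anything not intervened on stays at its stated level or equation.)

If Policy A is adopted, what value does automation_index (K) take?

Policy A (S + 54):
  A = 34
  S = 44 + 54 = 98
  Q = 153 − 3·34 + 3·98 = 345
  M = 94 + 2·98 − 5·345 = -1435
  K = 111 − 34 + 3·345 − (-1435) = 2547

2547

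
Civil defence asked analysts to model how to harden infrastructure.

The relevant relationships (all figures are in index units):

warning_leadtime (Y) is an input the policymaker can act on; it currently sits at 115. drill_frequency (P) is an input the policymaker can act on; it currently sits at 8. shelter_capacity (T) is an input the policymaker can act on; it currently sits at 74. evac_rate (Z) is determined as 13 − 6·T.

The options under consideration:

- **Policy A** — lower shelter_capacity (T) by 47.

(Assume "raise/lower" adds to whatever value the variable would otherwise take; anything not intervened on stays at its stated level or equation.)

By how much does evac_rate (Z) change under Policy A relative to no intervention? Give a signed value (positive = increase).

282

Baseline:
  T = 74
  Z = 13 − 6·74 = -431
Policy A (T − 47):
  T = 74 − 47 = 27
  Z = 13 − 6·27 = -149
Change in Z: -149 − (-431) = 282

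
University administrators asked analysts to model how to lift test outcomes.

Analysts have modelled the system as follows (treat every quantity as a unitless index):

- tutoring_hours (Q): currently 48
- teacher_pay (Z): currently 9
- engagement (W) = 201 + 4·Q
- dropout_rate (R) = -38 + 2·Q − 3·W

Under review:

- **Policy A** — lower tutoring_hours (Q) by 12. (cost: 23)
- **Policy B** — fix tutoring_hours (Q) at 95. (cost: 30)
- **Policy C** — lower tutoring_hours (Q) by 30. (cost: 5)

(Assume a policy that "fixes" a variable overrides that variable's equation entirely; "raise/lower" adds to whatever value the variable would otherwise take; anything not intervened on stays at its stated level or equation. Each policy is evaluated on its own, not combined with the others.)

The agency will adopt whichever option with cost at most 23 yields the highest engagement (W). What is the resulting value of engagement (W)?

Policy A (Q − 12):
  Q = 48 − 12 = 36
  W = 201 + 4·36 = 345
Policy C (Q − 30):
  Q = 48 − 30 = 18
  W = 201 + 4·18 = 273
Comparing — Policy A: W=345, Policy C: W=273. Highest is 345 (Policy A).

345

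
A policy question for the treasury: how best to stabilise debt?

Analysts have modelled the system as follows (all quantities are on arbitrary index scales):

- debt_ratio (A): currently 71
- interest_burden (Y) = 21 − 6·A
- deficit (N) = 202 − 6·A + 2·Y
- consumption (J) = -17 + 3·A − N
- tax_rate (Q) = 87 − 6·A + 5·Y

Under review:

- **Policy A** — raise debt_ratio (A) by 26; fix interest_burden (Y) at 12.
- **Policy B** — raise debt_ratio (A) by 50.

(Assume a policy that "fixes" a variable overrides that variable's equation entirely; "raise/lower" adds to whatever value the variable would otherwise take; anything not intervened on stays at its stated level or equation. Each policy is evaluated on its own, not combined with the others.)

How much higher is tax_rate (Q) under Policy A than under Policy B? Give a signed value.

3729

Policy A (A + 26, Y := 12):
  A = 71 + 26 = 97
  Y = 12
  Q = 87 − 6·97 + 5·12 = -435
Policy B (A + 50):
  A = 71 + 50 = 121
  Y = 21 − 6·121 = -705
  Q = 87 − 6·121 + 5·(-705) = -4164
Q: -435 − (-4164) = 3729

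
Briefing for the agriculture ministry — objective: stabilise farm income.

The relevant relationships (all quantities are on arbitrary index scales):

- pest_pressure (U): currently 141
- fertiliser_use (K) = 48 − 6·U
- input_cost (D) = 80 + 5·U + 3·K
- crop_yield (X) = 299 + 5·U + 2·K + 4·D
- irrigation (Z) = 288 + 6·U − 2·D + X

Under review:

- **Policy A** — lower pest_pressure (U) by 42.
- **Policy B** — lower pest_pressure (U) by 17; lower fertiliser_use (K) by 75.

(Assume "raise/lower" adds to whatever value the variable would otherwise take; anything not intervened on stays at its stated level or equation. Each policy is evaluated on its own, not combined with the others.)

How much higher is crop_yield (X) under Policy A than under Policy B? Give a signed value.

Policy A (U − 42):
  U = 141 − 42 = 99
  K = 48 − 6·99 = -546
  D = 80 + 5·99 + 3·(-546) = -1063
  X = 299 + 5·99 + 2·(-546) + 4·(-1063) = -4550
Policy B (U − 17, K − 75):
  U = 141 − 17 = 124
  K = 48 − 6·124 (−75 from intervention) = -771
  D = 80 + 5·124 + 3·(-771) = -1613
  X = 299 + 5·124 + 2·(-771) + 4·(-1613) = -7075
X: -4550 − (-7075) = 2525

2525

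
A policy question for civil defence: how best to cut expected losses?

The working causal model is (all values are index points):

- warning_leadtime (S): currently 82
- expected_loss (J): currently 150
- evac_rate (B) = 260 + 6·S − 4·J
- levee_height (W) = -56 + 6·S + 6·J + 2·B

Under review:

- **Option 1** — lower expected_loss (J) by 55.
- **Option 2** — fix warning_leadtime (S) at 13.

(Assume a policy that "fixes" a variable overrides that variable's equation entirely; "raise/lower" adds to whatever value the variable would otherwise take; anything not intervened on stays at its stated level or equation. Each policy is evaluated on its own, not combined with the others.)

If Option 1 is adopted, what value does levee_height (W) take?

Option 1 (J − 55):
  S = 82
  J = 150 − 55 = 95
  B = 260 + 6·82 − 4·95 = 372
  W = -56 + 6·82 + 6·95 + 2·372 = 1750

1750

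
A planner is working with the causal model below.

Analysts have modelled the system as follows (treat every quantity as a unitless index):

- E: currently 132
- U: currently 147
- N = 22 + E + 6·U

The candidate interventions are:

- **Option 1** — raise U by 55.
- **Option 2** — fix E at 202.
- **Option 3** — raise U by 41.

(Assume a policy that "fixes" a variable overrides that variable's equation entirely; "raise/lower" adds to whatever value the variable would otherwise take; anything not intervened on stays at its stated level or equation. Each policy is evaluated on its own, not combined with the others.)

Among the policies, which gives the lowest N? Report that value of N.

1106

Option 1 (U + 55):
  E = 132
  U = 147 + 55 = 202
  N = 22 + 132 + 6·202 = 1366
Option 2 (E := 202):
  E = 202
  U = 147
  N = 22 + 202 + 6·147 = 1106
Option 3 (U + 41):
  E = 132
  U = 147 + 41 = 188
  N = 22 + 132 + 6·188 = 1282
Comparing — Option 1: N=1366, Option 2: N=1106, Option 3: N=1282. Lowest is 1106 (Option 2).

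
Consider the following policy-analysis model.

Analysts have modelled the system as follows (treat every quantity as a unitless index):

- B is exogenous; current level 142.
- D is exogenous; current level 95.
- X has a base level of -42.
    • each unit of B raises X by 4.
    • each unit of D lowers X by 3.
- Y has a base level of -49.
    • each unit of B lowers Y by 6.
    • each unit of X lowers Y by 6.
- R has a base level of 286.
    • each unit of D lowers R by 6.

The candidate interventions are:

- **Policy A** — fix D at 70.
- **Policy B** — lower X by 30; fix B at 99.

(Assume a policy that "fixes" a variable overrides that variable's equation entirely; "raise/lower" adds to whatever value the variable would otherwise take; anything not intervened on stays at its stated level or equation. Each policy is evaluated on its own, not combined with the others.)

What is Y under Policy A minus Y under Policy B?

-1920

Policy A (D := 70):
  B = 142
  D = 70
  X = -42 + 4·142 − 3·70 = 316
  Y = -49 − 6·142 − 6·316 = -2797
Policy B (X − 30, B := 99):
  B = 99
  D = 95
  X = -42 + 4·99 − 3·95 (−30 from intervention) = 39
  Y = -49 − 6·99 − 6·39 = -877
Y: -2797 − (-877) = -1920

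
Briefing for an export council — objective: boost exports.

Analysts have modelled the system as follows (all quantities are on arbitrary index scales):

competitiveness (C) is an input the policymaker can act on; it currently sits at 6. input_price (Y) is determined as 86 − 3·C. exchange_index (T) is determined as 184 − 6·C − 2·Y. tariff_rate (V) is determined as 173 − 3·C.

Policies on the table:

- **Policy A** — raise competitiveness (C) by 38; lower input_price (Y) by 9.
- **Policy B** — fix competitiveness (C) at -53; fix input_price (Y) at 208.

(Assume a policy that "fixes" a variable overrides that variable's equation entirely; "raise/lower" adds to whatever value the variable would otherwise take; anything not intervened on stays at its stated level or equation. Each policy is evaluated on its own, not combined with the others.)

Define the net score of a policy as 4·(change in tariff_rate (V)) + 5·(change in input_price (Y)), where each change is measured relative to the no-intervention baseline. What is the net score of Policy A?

Baseline:
  C = 6
  Y = 86 − 3·6 = 68
  V = 173 − 3·6 = 155
Policy A (C + 38, Y − 9):
  C = 6 + 38 = 44
  Y = 86 − 3·44 (−9 from intervention) = -55
  V = 173 − 3·44 = 41
ΔV = 41 − 155 = -114; ΔY = -55 − 68 = -123
Score = 4·(-114) + 5·(-123) = -1071

-1071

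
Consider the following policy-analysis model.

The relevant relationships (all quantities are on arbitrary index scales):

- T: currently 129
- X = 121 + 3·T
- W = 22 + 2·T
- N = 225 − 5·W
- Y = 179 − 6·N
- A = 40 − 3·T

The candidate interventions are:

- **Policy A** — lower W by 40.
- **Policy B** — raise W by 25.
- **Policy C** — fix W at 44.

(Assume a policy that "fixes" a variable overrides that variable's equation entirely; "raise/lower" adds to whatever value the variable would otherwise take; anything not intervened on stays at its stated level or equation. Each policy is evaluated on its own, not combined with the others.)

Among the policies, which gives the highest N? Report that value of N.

5

Policy A (W − 40):
  T = 129
  W = 22 + 2·129 (−40 from intervention) = 240
  N = 225 − 5·240 = -975
Policy B (W + 25):
  T = 129
  W = 22 + 2·129 (+25 from intervention) = 305
  N = 225 − 5·305 = -1300
Policy C (W := 44):
  T = 129
  W = 44
  N = 225 − 5·44 = 5
Comparing — Policy A: N=-975, Policy B: N=-1300, Policy C: N=5. Highest is 5 (Policy C).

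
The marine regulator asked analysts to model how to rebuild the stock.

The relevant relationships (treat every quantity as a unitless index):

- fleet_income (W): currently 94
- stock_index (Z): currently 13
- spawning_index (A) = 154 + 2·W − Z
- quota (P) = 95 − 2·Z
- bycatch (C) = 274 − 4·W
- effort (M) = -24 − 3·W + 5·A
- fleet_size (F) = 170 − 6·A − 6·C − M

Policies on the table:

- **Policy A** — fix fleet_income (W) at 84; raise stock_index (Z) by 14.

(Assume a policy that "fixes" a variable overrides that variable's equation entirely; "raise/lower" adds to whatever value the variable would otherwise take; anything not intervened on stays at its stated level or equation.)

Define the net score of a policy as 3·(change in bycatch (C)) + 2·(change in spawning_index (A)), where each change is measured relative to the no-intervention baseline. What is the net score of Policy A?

Baseline:
  W = 94
  Z = 13
  A = 154 + 2·94 − 13 = 329
  C = 274 − 4·94 = -102
Policy A (W := 84, Z + 14):
  W = 84
  Z = 13 + 14 = 27
  A = 154 + 2·84 − 27 = 295
  C = 274 − 4·84 = -62
ΔC = -62 − (-102) = 40; ΔA = 295 − 329 = -34
Score = 3·40 + 2·(-34) = 52

52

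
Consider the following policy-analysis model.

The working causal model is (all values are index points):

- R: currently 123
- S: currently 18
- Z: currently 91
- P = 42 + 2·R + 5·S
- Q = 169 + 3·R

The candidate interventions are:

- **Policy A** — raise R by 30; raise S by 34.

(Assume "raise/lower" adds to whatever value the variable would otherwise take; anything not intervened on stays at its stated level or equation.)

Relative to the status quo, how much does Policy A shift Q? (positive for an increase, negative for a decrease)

90

Baseline:
  R = 123
  Q = 169 + 3·123 = 538
Policy A (R + 30, S + 34):
  R = 123 + 30 = 153
  Q = 169 + 3·153 = 628
Change in Q: 628 − 538 = 90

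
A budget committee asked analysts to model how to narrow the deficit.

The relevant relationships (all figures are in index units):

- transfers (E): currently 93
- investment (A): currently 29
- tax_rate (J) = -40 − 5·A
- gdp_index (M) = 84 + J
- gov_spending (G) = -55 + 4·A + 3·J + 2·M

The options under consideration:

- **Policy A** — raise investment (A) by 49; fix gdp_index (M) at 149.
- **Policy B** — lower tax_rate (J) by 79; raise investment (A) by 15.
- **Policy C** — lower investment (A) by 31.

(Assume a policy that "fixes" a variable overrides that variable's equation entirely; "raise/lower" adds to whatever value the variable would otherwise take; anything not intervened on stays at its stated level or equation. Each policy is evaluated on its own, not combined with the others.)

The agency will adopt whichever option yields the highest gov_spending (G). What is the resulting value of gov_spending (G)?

Policy A (A + 49, M := 149):
  A = 29 + 49 = 78
  J = -40 − 5·78 = -430
  M = 149
  G = -55 + 4·78 + 3·(-430) + 2·149 = -735
Policy B (J − 79, A + 15):
  A = 29 + 15 = 44
  J = -40 − 5·44 (−79 from intervention) = -339
  M = 84 + (-339) = -255
  G = -55 + 4·44 + 3·(-339) + 2·(-255) = -1406
Policy C (A − 31):
  A = 29 − 31 = -2
  J = -40 − 5·(-2) = -30
  M = 84 + (-30) = 54
  G = -55 + 4·(-2) + 3·(-30) + 2·54 = -45
Comparing — Policy A: G=-735, Policy B: G=-1406, Policy C: G=-45. Highest is -45 (Policy C).

-45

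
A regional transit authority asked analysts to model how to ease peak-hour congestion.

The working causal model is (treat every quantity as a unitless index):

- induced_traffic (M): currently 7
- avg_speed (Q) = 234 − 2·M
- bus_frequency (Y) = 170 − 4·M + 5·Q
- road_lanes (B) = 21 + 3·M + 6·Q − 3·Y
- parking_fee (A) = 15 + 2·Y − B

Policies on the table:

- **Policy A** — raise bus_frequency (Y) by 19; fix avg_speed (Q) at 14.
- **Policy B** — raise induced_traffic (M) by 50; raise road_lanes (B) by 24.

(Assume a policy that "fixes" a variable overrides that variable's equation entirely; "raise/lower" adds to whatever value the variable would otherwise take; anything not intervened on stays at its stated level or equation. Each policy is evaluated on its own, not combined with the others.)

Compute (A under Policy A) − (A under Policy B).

-745

Policy A (Y + 19, Q := 14):
  M = 7
  Q = 14
  Y = 170 − 4·7 + 5·14 (+19 from intervention) = 231
  B = 21 + 3·7 + 6·14 − 3·231 = -567
  A = 15 + 2·231 − (-567) = 1044
Policy B (M + 50, B + 24):
  M = 7 + 50 = 57
  Q = 234 − 2·57 = 120
  Y = 170 − 4·57 + 5·120 = 542
  B = 21 + 3·57 + 6·120 − 3·542 (+24 from intervention) = -690
  A = 15 + 2·542 − (-690) = 1789
A: 1044 − 1789 = -745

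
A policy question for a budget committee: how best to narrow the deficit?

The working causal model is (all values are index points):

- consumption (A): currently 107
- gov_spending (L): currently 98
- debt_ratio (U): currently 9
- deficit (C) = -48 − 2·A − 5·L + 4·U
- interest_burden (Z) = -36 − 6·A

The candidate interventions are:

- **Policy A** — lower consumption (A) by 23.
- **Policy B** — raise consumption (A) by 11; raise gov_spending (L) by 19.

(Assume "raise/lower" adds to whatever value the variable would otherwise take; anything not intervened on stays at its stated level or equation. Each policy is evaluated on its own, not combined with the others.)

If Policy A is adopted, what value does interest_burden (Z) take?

Policy A (A − 23):
  A = 107 − 23 = 84
  Z = -36 − 6·84 = -540

-540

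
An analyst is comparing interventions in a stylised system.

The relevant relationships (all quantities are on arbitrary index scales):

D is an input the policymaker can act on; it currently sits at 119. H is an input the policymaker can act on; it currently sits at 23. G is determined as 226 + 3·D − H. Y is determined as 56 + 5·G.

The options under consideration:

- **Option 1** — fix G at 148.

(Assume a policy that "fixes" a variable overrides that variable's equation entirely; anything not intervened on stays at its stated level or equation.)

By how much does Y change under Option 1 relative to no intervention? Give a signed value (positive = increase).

-2060

Baseline:
  D = 119
  H = 23
  G = 226 + 3·119 − 23 = 560
  Y = 56 + 5·560 = 2856
Option 1 (G := 148):
  D = 119
  H = 23
  G = 148
  Y = 56 + 5·148 = 796
Change in Y: 796 − 2856 = -2060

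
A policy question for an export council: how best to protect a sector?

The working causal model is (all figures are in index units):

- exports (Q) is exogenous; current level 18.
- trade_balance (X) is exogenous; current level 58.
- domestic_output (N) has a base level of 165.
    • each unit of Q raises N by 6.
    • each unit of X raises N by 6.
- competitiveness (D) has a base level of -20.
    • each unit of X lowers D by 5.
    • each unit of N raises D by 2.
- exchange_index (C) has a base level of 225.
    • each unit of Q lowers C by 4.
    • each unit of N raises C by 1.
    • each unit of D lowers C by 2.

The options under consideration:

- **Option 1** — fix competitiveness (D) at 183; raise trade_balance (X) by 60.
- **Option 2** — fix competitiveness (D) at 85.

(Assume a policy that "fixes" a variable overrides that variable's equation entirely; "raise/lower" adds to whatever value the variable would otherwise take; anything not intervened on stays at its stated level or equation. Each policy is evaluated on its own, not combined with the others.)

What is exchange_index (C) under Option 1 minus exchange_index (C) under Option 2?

164

Option 1 (D := 183, X + 60):
  Q = 18
  X = 58 + 60 = 118
  N = 165 + 6·18 + 6·118 = 981
  D = 183
  C = 225 − 4·18 + 981 − 2·183 = 768
Option 2 (D := 85):
  Q = 18
  X = 58
  N = 165 + 6·18 + 6·58 = 621
  D = 85
  C = 225 − 4·18 + 621 − 2·85 = 604
C: 768 − 604 = 164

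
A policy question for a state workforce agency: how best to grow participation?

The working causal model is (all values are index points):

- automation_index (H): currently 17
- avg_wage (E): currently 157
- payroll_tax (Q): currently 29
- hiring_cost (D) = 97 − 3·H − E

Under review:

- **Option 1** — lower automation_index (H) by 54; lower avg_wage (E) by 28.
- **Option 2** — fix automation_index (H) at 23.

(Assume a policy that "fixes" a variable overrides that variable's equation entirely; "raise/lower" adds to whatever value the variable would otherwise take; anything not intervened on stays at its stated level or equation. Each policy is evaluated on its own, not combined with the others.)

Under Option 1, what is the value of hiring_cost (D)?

Option 1 (H − 54, E − 28):
  H = 17 − 54 = -37
  E = 157 − 28 = 129
  D = 97 − 3·(-37) − 129 = 79

79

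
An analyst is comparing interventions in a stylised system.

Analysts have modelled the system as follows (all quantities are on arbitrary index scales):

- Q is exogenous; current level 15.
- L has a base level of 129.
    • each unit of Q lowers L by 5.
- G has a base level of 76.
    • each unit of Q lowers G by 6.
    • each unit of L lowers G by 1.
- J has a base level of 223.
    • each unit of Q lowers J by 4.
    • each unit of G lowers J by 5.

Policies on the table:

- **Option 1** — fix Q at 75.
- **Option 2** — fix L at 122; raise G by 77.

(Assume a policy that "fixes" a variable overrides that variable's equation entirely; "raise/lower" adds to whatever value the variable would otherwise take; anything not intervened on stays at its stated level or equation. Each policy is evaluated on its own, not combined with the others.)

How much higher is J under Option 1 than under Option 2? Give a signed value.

105

Option 1 (Q := 75):
  Q = 75
  L = 129 − 5·75 = -246
  G = 76 − 6·75 − (-246) = -128
  J = 223 − 4·75 − 5·(-128) = 563
Option 2 (L := 122, G + 77):
  Q = 15
  L = 122
  G = 76 − 6·15 − 122 (+77 from intervention) = -59
  J = 223 − 4·15 − 5·(-59) = 458
J: 563 − 458 = 105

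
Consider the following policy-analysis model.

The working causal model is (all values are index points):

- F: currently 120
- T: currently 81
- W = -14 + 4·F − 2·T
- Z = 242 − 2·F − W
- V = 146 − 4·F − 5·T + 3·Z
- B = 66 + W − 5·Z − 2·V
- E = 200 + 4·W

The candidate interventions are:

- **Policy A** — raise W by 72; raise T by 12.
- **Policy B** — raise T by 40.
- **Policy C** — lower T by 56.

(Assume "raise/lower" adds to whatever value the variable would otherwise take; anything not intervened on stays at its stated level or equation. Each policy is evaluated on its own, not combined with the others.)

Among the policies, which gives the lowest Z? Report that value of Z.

-414

Policy A (W + 72, T + 12):
  F = 120
  T = 81 + 12 = 93
  W = -14 + 4·120 − 2·93 (+72 from intervention) = 352
  Z = 242 − 2·120 − 352 = -350
Policy B (T + 40):
  F = 120
  T = 81 + 40 = 121
  W = -14 + 4·120 − 2·121 = 224
  Z = 242 − 2·120 − 224 = -222
Policy C (T − 56):
  F = 120
  T = 81 − 56 = 25
  W = -14 + 4·120 − 2·25 = 416
  Z = 242 − 2·120 − 416 = -414
Comparing — Policy A: Z=-350, Policy B: Z=-222, Policy C: Z=-414. Lowest is -414 (Policy C).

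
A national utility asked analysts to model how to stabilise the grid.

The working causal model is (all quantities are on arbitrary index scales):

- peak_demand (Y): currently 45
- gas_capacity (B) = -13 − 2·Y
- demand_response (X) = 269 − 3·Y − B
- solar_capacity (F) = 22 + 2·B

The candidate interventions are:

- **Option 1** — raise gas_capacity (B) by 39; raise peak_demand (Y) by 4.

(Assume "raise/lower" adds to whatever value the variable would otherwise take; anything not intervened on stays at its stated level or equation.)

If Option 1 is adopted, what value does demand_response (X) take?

194

Option 1 (B + 39, Y + 4):
  Y = 45 + 4 = 49
  B = -13 − 2·49 (+39 from intervention) = -72
  X = 269 − 3·49 − (-72) = 194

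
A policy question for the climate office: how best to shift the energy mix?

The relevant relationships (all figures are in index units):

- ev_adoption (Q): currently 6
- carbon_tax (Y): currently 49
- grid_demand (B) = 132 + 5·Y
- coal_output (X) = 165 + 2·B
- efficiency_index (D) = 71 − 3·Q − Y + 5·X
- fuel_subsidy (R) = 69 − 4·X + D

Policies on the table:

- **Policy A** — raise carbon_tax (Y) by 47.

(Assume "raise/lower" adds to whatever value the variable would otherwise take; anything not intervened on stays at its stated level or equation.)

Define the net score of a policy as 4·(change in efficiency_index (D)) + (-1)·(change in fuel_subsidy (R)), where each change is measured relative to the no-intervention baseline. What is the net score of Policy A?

8789

Baseline:
  Q = 6
  Y = 49
  B = 132 + 5·49 = 377
  X = 165 + 2·377 = 919
  D = 71 − 3·6 − 49 + 5·919 = 4599
  R = 69 − 4·919 + 4599 = 992
Policy A (Y + 47):
  Q = 6
  Y = 49 + 47 = 96
  B = 132 + 5·96 = 612
  X = 165 + 2·612 = 1389
  D = 71 − 3·6 − 96 + 5·1389 = 6902
  R = 69 − 4·1389 + 6902 = 1415
ΔD = 6902 − 4599 = 2303; ΔR = 1415 − 992 = 423
Score = 4·2303 + (-1)·423 = 8789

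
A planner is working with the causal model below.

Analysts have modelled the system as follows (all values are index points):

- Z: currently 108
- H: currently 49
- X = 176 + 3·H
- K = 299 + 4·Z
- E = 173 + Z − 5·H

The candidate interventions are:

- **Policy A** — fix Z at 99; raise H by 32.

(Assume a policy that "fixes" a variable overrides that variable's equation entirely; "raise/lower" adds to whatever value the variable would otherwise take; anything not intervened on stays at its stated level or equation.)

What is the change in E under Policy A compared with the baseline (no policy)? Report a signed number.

-169

Baseline:
  Z = 108
  H = 49
  E = 173 + 108 − 5·49 = 36
Policy A (Z := 99, H + 32):
  Z = 99
  H = 49 + 32 = 81
  E = 173 + 99 − 5·81 = -133
Change in E: -133 − 36 = -169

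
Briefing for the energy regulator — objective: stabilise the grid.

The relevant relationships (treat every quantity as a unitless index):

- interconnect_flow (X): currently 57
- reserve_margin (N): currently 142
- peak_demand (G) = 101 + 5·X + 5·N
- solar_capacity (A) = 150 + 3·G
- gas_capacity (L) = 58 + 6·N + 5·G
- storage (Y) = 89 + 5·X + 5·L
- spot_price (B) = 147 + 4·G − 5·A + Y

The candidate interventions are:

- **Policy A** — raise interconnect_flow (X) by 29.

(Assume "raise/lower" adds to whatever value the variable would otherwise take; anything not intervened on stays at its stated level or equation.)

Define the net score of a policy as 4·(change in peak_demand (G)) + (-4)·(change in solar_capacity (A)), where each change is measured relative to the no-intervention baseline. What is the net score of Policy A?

-1160

Baseline:
  X = 57
  N = 142
  G = 101 + 5·57 + 5·142 = 1096
  A = 150 + 3·1096 = 3438
Policy A (X + 29):
  X = 57 + 29 = 86
  N = 142
  G = 101 + 5·86 + 5·142 = 1241
  A = 150 + 3·1241 = 3873
ΔG = 1241 − 1096 = 145; ΔA = 3873 − 3438 = 435
Score = 4·145 + (-4)·435 = -1160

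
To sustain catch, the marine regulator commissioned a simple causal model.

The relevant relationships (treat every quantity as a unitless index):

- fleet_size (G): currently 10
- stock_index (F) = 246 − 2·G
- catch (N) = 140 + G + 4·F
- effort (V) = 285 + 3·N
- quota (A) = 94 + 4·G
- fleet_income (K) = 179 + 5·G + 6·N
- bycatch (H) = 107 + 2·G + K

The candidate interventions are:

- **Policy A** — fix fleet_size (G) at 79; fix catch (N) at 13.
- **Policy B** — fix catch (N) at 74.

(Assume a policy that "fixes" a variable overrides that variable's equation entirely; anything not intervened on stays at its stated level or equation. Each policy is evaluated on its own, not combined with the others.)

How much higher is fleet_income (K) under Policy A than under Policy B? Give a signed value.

-21

Policy A (G := 79, N := 13):
  G = 79
  F = 246 − 2·79 = 88
  N = 13
  K = 179 + 5·79 + 6·13 = 652
Policy B (N := 74):
  G = 10
  F = 246 − 2·10 = 226
  N = 74
  K = 179 + 5·10 + 6·74 = 673
K: 652 − 673 = -21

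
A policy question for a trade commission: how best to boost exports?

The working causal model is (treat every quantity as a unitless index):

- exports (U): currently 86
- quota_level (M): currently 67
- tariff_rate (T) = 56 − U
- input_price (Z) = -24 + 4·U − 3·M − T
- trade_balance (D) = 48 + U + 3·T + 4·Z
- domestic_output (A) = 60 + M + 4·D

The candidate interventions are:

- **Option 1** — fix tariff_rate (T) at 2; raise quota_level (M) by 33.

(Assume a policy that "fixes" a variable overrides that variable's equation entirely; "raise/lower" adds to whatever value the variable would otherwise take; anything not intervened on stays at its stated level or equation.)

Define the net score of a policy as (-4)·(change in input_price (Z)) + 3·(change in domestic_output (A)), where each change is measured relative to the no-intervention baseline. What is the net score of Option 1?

Baseline:
  U = 86
  M = 67
  T = 56 − 86 = -30
  Z = -24 + 4·86 − 3·67 − (-30) = 149
  D = 48 + 86 + 3·(-30) + 4·149 = 640
  A = 60 + 67 + 4·640 = 2687
Option 1 (T := 2, M + 33):
  U = 86
  M = 67 + 33 = 100
  T = 2
  Z = -24 + 4·86 − 3·100 − 2 = 18
  D = 48 + 86 + 3·2 + 4·18 = 212
  A = 60 + 100 + 4·212 = 1008
ΔZ = 18 − 149 = -131; ΔA = 1008 − 2687 = -1679
Score = (-4)·(-131) + 3·(-1679) = -4513

-4513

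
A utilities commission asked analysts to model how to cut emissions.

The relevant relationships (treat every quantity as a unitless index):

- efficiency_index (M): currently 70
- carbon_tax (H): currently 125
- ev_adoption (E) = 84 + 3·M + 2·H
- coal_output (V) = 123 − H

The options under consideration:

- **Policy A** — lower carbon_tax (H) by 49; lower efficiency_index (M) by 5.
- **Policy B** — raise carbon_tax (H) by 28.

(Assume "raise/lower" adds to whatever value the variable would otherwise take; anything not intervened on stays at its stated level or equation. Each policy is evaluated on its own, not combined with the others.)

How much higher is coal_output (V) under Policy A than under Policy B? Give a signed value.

77

Policy A (H − 49, M − 5):
  H = 125 − 49 = 76
  V = 123 − 76 = 47
Policy B (H + 28):
  H = 125 + 28 = 153
  V = 123 − 153 = -30
V: 47 − (-30) = 77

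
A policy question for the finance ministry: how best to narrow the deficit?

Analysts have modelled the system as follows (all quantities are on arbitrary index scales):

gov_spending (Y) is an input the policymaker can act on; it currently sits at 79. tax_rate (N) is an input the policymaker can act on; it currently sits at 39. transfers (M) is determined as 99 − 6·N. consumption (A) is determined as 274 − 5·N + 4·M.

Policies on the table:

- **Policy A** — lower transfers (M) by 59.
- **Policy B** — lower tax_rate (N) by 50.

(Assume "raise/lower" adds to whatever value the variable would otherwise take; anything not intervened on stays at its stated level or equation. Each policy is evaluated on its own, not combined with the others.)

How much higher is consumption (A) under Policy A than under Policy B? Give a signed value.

-1686

Policy A (M − 59):
  N = 39
  M = 99 − 6·39 (−59 from intervention) = -194
  A = 274 − 5·39 + 4·(-194) = -697
Policy B (N − 50):
  N = 39 − 50 = -11
  M = 99 − 6·(-11) = 165
  A = 274 − 5·(-11) + 4·165 = 989
A: -697 − 989 = -1686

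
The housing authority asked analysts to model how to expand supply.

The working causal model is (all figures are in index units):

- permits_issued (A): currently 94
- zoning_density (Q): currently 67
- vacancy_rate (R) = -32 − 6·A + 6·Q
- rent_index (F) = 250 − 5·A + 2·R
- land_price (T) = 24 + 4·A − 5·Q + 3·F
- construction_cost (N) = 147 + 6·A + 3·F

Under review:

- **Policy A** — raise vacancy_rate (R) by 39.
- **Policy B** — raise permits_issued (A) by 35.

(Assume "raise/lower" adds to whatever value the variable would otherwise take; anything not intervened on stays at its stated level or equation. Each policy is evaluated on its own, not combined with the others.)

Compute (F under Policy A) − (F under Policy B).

Policy A (R + 39):
  A = 94
  Q = 67
  R = -32 − 6·94 + 6·67 (+39 from intervention) = -155
  F = 250 − 5·94 + 2·(-155) = -530
Policy B (A + 35):
  A = 94 + 35 = 129
  Q = 67
  R = -32 − 6·129 + 6·67 = -404
  F = 250 − 5·129 + 2·(-404) = -1203
F: -530 − (-1203) = 673

673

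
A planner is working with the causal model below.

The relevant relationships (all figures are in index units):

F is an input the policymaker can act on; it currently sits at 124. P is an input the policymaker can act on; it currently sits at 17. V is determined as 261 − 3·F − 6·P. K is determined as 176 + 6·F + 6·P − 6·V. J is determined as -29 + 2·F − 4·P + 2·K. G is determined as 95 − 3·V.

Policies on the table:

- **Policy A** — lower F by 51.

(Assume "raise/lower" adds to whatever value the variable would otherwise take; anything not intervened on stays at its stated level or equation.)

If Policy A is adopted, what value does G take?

275

Policy A (F − 51):
  F = 124 − 51 = 73
  P = 17
  V = 261 − 3·73 − 6·17 = -60
  G = 95 − 3·(-60) = 275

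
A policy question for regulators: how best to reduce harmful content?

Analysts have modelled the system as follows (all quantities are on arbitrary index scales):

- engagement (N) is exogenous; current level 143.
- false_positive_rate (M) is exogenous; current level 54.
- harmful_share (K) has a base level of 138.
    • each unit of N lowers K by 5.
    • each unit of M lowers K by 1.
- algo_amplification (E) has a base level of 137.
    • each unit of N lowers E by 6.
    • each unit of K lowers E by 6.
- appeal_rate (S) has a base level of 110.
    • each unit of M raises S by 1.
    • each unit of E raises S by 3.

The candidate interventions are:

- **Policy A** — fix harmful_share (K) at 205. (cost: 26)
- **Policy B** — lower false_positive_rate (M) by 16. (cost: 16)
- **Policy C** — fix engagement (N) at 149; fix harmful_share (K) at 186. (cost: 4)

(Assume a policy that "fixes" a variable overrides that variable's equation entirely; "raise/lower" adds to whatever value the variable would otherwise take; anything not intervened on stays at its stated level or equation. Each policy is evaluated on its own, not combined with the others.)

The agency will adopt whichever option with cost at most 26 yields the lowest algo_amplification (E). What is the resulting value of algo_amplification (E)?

Policy A (K := 205):
  N = 143
  M = 54
  K = 205
  E = 137 − 6·143 − 6·205 = -1951
Policy B (M − 16):
  N = 143
  M = 54 − 16 = 38
  K = 138 − 5·143 − 38 = -615
  E = 137 − 6·143 − 6·(-615) = 2969
Policy C (N := 149, K := 186):
  N = 149
  M = 54
  K = 186
  E = 137 − 6·149 − 6·186 = -1873
Comparing — Policy A: E=-1951, Policy B: E=2969, Policy C: E=-1873. Lowest is -1951 (Policy A).

-1951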